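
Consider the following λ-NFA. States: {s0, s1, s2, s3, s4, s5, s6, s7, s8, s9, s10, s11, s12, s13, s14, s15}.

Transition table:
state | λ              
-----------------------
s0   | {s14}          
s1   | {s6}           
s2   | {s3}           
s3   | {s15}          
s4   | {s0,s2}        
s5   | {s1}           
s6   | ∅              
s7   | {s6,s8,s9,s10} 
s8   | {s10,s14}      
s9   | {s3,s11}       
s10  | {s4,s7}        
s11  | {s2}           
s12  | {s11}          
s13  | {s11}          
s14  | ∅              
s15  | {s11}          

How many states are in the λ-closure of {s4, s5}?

10

Start with {s4, s5}.
From s4 via λ: add s0, s2.
From s5 via λ: add s1.
From s0 via λ: add s14.
From s1 via λ: add s6.
From s2 via λ: add s3.
From s3 via λ: add s15.
From s15 via λ: add s11.
λ-closure = {s0, s1, s2, s3, s4, s5, s6, s11, s14, s15}, which has 10 states.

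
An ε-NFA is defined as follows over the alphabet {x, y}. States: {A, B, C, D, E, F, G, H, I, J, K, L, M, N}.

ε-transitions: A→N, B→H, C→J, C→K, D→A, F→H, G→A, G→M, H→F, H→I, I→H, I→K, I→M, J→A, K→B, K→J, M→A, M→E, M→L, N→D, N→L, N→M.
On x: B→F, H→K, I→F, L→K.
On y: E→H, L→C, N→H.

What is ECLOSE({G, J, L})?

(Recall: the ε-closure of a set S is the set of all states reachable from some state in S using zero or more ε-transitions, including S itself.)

Start with {G, J, L}.
From G via ε: add A, M.
From A via ε: add N.
From M via ε: add E.
From N via ε: add D.
No new states can be added; the closed set is {A, D, E, G, J, L, M, N}.

{A, D, E, G, J, L, M, N}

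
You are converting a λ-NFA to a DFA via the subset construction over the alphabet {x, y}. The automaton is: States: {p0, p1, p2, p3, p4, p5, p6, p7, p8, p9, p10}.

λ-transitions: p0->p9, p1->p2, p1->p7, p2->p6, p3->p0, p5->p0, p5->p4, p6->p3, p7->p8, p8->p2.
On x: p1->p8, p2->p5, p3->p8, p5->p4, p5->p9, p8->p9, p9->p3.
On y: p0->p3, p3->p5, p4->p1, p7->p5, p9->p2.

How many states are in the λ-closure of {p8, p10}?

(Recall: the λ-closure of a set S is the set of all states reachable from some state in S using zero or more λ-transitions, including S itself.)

Start with {p8, p10}.
From p8 via λ: add p2.
From p2 via λ: add p6.
From p6 via λ: add p3.
From p3 via λ: add p0.
From p0 via λ: add p9.
λ-closure = {p0, p2, p3, p6, p8, p9, p10}, which has 7 states.

7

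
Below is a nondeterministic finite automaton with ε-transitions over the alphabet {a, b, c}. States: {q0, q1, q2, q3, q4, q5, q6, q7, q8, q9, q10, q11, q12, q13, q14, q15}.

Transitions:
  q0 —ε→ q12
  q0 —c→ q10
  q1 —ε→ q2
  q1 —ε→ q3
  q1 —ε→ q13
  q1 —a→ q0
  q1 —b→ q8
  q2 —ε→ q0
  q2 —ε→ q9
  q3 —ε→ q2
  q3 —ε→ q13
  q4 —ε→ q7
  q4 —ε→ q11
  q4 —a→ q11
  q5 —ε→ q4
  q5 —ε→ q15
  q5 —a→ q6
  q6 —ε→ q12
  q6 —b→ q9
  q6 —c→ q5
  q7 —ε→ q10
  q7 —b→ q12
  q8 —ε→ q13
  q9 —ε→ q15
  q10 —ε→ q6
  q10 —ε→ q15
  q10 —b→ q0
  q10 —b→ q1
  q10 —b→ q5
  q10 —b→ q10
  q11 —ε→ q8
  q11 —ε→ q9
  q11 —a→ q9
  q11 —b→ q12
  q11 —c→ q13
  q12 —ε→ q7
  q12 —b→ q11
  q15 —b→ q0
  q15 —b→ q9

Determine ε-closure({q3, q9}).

{q0, q2, q3, q6, q7, q9, q10, q12, q13, q15}

Start with {q3, q9}.
From q3 via ε: add q2, q13.
From q9 via ε: add q15.
From q2 via ε: add q0.
From q0 via ε: add q12.
From q12 via ε: add q7.
From q7 via ε: add q10.
From q10 via ε: add q6.
No new states can be added; the closed set is {q0, q2, q3, q6, q7, q9, q10, q12, q13, q15}.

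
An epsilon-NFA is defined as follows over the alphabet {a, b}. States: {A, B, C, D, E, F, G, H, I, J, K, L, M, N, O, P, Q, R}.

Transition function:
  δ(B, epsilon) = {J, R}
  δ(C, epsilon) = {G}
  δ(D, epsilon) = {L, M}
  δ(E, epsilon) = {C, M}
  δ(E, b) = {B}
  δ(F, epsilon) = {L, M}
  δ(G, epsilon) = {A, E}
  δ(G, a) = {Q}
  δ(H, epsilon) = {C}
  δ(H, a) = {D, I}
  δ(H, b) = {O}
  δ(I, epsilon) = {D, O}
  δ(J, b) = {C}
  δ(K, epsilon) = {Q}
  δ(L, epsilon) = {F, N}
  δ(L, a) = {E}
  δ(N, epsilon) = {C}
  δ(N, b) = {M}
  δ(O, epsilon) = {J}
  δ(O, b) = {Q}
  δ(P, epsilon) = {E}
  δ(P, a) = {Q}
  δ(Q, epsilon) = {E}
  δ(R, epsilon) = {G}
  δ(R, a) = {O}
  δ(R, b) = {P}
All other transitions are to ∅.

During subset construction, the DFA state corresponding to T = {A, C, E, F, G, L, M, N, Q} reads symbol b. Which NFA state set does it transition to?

{A, B, C, E, G, J, M, R}

E on b → {B}.
N on b → {M}.
No b-transition from A, C, F, G, L, M, Q.
Union after reading b: {B, M}.
Now take the epsilon-closure:
From B via epsilon: add J, R.
From R via epsilon: add G.
From G via epsilon: add A, E.
From E via epsilon: add C.
No new states can be added; the closed set is {A, B, C, E, G, J, M, R}.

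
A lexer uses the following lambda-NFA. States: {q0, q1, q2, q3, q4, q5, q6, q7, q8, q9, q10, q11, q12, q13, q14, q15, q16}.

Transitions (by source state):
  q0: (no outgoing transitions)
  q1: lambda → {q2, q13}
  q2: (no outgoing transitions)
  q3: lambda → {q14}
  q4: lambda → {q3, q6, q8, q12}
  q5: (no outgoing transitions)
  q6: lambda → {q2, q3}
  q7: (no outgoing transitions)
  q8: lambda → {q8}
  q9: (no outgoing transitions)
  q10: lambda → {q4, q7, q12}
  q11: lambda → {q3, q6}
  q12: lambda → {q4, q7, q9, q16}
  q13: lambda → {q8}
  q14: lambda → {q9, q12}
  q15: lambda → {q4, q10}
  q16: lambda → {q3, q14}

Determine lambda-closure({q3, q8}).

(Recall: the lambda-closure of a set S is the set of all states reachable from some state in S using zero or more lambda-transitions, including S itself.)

{q2, q3, q4, q6, q7, q8, q9, q12, q14, q16}

Start with {q3, q8}.
From q3 via lambda: add q14.
From q14 via lambda: add q9, q12.
From q12 via lambda: add q4, q7, q16.
From q4 via lambda: add q6.
From q6 via lambda: add q2.
No new states can be added; the closed set is {q2, q3, q4, q6, q7, q8, q9, q12, q14, q16}.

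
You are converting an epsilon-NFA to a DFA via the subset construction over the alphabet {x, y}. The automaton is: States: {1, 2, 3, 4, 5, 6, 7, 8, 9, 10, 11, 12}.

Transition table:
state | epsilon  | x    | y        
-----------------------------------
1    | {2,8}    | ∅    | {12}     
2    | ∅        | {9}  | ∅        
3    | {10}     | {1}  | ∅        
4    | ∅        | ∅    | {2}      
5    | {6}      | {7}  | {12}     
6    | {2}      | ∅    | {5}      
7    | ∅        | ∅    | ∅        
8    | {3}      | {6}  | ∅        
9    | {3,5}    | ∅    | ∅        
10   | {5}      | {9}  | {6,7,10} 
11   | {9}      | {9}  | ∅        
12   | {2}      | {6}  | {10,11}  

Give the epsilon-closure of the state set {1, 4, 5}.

{1, 2, 3, 4, 5, 6, 8, 10}

Start with {1, 4, 5}.
From 1 via epsilon: add 2, 8.
From 5 via epsilon: add 6.
From 8 via epsilon: add 3.
From 3 via epsilon: add 10.
No new states can be added; the closed set is {1, 2, 3, 4, 5, 6, 8, 10}.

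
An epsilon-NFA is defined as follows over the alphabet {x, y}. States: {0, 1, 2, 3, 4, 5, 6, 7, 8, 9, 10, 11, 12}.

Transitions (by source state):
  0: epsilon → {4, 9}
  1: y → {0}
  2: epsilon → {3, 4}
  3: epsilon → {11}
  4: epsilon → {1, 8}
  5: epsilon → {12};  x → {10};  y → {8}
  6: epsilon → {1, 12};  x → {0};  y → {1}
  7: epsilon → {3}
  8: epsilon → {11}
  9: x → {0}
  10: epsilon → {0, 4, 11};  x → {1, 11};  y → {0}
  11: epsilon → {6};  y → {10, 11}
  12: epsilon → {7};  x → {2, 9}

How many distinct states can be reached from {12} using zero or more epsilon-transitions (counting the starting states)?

Start with {12}.
From 12 via epsilon: add 7.
From 7 via epsilon: add 3.
From 3 via epsilon: add 11.
From 11 via epsilon: add 6.
From 6 via epsilon: add 1.
epsilon-closure = {1, 3, 6, 7, 11, 12}, which has 6 states.

6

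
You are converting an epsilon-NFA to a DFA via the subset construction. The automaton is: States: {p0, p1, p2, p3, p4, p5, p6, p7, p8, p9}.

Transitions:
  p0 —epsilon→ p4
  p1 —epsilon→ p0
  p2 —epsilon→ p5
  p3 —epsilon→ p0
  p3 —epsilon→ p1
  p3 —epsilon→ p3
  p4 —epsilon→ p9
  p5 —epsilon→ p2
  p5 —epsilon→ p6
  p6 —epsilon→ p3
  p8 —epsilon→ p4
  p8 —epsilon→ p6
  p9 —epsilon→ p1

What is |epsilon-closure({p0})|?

4

Start with {p0}.
From p0 via epsilon: add p4.
From p4 via epsilon: add p9.
From p9 via epsilon: add p1.
epsilon-closure = {p0, p1, p4, p9}, which has 4 states.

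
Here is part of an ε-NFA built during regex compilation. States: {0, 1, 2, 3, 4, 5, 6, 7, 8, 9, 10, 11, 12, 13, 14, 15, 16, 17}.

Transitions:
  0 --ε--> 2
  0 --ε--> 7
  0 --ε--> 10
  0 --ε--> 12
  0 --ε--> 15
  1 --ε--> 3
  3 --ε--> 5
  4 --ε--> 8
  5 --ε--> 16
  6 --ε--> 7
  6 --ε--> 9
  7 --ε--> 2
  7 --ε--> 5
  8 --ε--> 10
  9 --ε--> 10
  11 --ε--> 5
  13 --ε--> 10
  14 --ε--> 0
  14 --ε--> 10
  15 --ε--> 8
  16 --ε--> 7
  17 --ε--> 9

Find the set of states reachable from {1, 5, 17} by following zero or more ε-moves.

Start with {1, 5, 17}.
From 1 via ε: add 3.
From 5 via ε: add 16.
From 17 via ε: add 9.
From 9 via ε: add 10.
From 16 via ε: add 7.
From 7 via ε: add 2.
No new states can be added; the closed set is {1, 2, 3, 5, 7, 9, 10, 16, 17}.

{1, 2, 3, 5, 7, 9, 10, 16, 17}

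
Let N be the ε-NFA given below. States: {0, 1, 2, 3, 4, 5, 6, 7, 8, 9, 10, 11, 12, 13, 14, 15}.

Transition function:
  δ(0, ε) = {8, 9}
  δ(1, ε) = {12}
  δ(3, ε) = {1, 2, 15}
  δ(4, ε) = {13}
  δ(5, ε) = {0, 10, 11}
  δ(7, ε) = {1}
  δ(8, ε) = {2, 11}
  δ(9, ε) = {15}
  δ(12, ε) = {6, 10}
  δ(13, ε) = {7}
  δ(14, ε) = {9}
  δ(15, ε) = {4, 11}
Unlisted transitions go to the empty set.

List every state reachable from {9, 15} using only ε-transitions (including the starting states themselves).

{1, 4, 6, 7, 9, 10, 11, 12, 13, 15}

Start with {9, 15}.
From 15 via ε: add 4, 11.
From 4 via ε: add 13.
From 13 via ε: add 7.
From 7 via ε: add 1.
From 1 via ε: add 12.
From 12 via ε: add 6, 10.
No new states can be added; the closed set is {1, 4, 6, 7, 9, 10, 11, 12, 13, 15}.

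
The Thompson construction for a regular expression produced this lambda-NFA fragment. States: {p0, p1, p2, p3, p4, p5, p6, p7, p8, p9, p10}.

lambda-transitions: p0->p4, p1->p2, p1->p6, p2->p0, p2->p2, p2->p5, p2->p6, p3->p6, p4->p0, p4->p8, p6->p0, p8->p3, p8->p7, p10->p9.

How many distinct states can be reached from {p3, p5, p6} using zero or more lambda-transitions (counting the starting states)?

7

Start with {p3, p5, p6}.
From p6 via lambda: add p0.
From p0 via lambda: add p4.
From p4 via lambda: add p8.
From p8 via lambda: add p7.
lambda-closure = {p0, p3, p4, p5, p6, p7, p8}, which has 7 states.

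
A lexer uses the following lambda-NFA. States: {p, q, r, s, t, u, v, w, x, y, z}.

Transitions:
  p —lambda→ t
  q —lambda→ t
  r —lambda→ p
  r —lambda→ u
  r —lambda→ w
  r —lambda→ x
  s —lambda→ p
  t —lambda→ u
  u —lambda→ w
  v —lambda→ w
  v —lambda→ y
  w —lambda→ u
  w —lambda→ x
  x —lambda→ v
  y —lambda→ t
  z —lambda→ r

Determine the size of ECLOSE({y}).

Start with {y}.
From y via lambda: add t.
From t via lambda: add u.
From u via lambda: add w.
From w via lambda: add x.
From x via lambda: add v.
lambda-closure = {t, u, v, w, x, y}, which has 6 states.

6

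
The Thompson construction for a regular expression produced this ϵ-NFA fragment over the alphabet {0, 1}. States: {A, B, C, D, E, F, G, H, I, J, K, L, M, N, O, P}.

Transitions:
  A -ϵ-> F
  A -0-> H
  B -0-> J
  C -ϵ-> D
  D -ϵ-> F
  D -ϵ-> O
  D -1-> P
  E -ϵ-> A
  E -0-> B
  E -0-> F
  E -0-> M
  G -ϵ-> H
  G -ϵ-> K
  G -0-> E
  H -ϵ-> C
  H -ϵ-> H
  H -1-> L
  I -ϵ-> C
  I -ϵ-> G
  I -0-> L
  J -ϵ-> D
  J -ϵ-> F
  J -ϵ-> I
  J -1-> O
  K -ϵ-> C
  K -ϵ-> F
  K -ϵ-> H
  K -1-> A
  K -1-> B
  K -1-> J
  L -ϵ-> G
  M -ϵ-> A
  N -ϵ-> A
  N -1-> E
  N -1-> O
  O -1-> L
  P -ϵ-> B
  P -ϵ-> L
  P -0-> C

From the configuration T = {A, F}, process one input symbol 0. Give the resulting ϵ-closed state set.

{C, D, F, H, O}

A on 0 → {H}.
No 0-transition from F.
Union after reading 0: {H}.
Now take the ϵ-closure:
From H via ϵ: add C.
From C via ϵ: add D.
From D via ϵ: add F, O.
No new states can be added; the closed set is {C, D, F, H, O}.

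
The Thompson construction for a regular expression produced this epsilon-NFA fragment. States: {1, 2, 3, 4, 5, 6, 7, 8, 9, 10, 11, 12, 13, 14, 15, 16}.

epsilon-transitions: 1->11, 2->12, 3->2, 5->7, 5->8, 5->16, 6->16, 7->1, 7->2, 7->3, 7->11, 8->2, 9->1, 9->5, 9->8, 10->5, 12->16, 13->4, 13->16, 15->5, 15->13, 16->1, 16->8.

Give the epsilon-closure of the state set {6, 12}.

{1, 2, 6, 8, 11, 12, 16}

Start with {6, 12}.
From 6 via epsilon: add 16.
From 16 via epsilon: add 1, 8.
From 1 via epsilon: add 11.
From 8 via epsilon: add 2.
No new states can be added; the closed set is {1, 2, 6, 8, 11, 12, 16}.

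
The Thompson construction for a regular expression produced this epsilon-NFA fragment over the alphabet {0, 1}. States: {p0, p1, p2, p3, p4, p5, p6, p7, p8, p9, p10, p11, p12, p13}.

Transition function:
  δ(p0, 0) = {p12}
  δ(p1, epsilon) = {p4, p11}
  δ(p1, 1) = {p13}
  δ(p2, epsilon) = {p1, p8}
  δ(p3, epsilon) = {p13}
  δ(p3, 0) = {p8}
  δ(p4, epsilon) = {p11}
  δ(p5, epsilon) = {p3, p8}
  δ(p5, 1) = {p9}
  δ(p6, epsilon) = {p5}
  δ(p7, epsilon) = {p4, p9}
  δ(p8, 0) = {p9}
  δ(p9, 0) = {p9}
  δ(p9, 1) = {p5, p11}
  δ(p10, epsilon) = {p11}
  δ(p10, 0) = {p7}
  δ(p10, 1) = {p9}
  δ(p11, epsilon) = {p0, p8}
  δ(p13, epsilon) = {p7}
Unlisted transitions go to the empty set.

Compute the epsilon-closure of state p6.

Start with {p6}.
From p6 via epsilon: add p5.
From p5 via epsilon: add p3, p8.
From p3 via epsilon: add p13.
From p13 via epsilon: add p7.
From p7 via epsilon: add p4, p9.
From p4 via epsilon: add p11.
From p11 via epsilon: add p0.
No new states can be added; the closed set is {p0, p3, p4, p5, p6, p7, p8, p9, p11, p13}.

{p0, p3, p4, p5, p6, p7, p8, p9, p11, p13}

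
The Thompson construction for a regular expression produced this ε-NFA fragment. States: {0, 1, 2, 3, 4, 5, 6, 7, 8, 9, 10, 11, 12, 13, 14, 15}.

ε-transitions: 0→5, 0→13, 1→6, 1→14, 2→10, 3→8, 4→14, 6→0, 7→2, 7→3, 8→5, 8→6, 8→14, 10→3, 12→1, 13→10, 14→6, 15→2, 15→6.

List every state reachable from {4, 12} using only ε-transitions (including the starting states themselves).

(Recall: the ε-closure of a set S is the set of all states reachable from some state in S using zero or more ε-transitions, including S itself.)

Start with {4, 12}.
From 4 via ε: add 14.
From 12 via ε: add 1.
From 1 via ε: add 6.
From 6 via ε: add 0.
From 0 via ε: add 5, 13.
From 13 via ε: add 10.
From 10 via ε: add 3.
From 3 via ε: add 8.
No new states can be added; the closed set is {0, 1, 3, 4, 5, 6, 8, 10, 12, 13, 14}.

{0, 1, 3, 4, 5, 6, 8, 10, 12, 13, 14}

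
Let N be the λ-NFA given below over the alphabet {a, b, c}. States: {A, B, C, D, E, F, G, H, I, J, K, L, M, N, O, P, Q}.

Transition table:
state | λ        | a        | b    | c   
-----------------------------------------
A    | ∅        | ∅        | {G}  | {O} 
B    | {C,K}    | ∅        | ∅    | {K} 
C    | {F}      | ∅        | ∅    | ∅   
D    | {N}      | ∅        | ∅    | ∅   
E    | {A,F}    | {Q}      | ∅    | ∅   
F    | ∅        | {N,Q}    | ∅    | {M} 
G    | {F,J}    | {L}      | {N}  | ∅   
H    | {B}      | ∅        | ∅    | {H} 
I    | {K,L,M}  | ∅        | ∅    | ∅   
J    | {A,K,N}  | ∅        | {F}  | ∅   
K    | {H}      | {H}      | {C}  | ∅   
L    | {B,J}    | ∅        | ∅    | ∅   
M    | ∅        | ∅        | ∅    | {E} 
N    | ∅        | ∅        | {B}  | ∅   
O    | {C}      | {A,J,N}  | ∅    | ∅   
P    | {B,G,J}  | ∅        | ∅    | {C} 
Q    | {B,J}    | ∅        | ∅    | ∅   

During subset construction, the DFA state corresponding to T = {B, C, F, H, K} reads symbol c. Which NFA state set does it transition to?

B on c → {K}.
F on c → {M}.
H on c → {H}.
No c-transition from C, K.
Union after reading c: {H, K, M}.
Now take the λ-closure:
From H via λ: add B.
From B via λ: add C.
From C via λ: add F.
No new states can be added; the closed set is {B, C, F, H, K, M}.

{B, C, F, H, K, M}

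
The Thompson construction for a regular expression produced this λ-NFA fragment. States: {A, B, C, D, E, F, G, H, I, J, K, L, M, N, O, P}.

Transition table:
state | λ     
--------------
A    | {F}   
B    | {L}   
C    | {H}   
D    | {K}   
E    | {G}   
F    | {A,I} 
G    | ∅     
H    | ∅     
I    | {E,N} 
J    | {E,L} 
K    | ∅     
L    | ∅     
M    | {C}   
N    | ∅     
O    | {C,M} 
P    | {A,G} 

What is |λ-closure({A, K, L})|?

Start with {A, K, L}.
From A via λ: add F.
From F via λ: add I.
From I via λ: add E, N.
From E via λ: add G.
λ-closure = {A, E, F, G, I, K, L, N}, which has 8 states.

8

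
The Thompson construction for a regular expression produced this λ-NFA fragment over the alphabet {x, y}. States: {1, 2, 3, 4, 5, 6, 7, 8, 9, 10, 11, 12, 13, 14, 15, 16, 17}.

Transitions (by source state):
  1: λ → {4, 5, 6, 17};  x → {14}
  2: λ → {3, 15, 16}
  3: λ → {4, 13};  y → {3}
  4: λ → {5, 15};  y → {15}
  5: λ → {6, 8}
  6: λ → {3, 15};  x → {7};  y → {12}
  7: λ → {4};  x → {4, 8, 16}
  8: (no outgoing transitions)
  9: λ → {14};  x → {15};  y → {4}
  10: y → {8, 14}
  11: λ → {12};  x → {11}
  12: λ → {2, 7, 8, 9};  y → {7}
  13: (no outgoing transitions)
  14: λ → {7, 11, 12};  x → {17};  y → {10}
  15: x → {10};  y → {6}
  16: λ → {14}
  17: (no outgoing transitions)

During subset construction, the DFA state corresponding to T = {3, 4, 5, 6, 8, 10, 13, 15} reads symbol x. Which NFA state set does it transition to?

{3, 4, 5, 6, 7, 8, 10, 13, 15}

6 on x → {7}.
15 on x → {10}.
No x-transition from 3, 4, 5, 8, 10, 13.
Union after reading x: {7, 10}.
Now take the λ-closure:
From 7 via λ: add 4.
From 4 via λ: add 5, 15.
From 5 via λ: add 6, 8.
From 6 via λ: add 3.
From 3 via λ: add 13.
No new states can be added; the closed set is {3, 4, 5, 6, 7, 8, 10, 13, 15}.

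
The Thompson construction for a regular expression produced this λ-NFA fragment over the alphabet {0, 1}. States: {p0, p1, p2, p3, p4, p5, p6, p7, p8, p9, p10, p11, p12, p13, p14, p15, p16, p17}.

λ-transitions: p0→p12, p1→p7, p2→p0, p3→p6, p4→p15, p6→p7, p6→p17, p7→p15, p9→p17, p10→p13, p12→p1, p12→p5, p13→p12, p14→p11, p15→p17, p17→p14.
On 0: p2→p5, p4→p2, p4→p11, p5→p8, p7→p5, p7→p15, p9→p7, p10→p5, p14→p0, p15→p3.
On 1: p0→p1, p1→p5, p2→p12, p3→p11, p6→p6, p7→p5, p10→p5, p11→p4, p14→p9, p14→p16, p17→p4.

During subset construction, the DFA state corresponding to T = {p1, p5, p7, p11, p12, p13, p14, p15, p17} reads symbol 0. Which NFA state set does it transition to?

{p0, p1, p3, p5, p6, p7, p8, p11, p12, p14, p15, p17}

p5 on 0 → {p8}.
p7 on 0 → {p5, p15}.
p14 on 0 → {p0}.
p15 on 0 → {p3}.
No 0-transition from p1, p11, p12, p13, p17.
Union after reading 0: {p0, p3, p5, p8, p15}.
Now take the λ-closure:
From p0 via λ: add p12.
From p3 via λ: add p6.
From p15 via λ: add p17.
From p6 via λ: add p7.
From p12 via λ: add p1.
From p17 via λ: add p14.
From p14 via λ: add p11.
No new states can be added; the closed set is {p0, p1, p3, p5, p6, p7, p8, p11, p12, p14, p15, p17}.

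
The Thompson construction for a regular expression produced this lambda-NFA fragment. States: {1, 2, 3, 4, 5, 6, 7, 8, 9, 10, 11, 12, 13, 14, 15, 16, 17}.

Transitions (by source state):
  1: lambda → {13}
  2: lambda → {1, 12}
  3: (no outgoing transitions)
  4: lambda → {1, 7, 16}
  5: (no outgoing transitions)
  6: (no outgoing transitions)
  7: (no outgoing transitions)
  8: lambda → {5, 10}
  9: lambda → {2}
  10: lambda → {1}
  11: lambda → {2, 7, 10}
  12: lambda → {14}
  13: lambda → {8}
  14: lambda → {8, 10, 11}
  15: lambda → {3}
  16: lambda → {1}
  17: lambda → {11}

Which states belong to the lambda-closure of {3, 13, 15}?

Start with {3, 13, 15}.
From 13 via lambda: add 8.
From 8 via lambda: add 5, 10.
From 10 via lambda: add 1.
No new states can be added; the closed set is {1, 3, 5, 8, 10, 13, 15}.

{1, 3, 5, 8, 10, 13, 15}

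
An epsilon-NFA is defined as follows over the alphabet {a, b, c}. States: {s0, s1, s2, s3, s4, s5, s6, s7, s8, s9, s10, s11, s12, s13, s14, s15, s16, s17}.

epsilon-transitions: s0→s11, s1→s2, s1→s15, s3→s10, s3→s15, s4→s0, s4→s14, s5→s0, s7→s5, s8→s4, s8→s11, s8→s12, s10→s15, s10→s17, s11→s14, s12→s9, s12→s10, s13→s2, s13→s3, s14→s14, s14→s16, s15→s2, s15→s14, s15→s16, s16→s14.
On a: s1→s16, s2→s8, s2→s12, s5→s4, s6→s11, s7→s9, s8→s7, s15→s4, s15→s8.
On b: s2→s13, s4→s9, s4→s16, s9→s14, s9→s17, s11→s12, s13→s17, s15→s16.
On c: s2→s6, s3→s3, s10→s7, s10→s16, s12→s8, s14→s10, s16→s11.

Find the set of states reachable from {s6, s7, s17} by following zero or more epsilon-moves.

{s0, s5, s6, s7, s11, s14, s16, s17}

Start with {s6, s7, s17}.
From s7 via epsilon: add s5.
From s5 via epsilon: add s0.
From s0 via epsilon: add s11.
From s11 via epsilon: add s14.
From s14 via epsilon: add s16.
No new states can be added; the closed set is {s0, s5, s6, s7, s11, s14, s16, s17}.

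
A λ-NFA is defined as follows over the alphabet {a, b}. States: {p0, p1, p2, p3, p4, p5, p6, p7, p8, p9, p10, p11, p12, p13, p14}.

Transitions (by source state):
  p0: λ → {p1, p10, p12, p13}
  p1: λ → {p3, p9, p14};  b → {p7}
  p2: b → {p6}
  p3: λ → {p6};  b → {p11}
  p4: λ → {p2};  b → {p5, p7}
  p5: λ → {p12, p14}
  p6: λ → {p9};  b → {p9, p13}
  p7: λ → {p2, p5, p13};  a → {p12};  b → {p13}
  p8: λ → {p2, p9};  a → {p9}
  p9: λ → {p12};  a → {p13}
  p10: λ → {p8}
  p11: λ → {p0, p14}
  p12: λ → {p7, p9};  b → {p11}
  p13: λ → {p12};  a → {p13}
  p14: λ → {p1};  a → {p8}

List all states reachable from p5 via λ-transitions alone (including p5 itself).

{p1, p2, p3, p5, p6, p7, p9, p12, p13, p14}

Start with {p5}.
From p5 via λ: add p12, p14.
From p12 via λ: add p7, p9.
From p14 via λ: add p1.
From p1 via λ: add p3.
From p7 via λ: add p2, p13.
From p3 via λ: add p6.
No new states can be added; the closed set is {p1, p2, p3, p5, p6, p7, p9, p12, p13, p14}.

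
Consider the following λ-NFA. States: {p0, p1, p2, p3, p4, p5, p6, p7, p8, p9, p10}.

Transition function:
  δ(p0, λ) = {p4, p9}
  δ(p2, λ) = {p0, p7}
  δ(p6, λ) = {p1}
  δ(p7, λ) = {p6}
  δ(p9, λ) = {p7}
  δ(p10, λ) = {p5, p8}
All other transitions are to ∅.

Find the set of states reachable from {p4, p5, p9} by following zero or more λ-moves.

Start with {p4, p5, p9}.
From p9 via λ: add p7.
From p7 via λ: add p6.
From p6 via λ: add p1.
No new states can be added; the closed set is {p1, p4, p5, p6, p7, p9}.

{p1, p4, p5, p6, p7, p9}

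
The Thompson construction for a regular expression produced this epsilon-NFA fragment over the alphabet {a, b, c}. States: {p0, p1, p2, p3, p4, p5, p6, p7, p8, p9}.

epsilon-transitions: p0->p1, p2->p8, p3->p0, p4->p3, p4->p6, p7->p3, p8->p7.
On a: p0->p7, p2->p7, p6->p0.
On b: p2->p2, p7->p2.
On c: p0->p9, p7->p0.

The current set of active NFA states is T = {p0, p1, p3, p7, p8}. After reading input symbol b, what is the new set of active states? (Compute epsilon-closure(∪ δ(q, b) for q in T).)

{p0, p1, p2, p3, p7, p8}

p7 on b → {p2}.
No b-transition from p0, p1, p3, p8.
Union after reading b: {p2}.
Now take the epsilon-closure:
From p2 via epsilon: add p8.
From p8 via epsilon: add p7.
From p7 via epsilon: add p3.
From p3 via epsilon: add p0.
From p0 via epsilon: add p1.
No new states can be added; the closed set is {p0, p1, p2, p3, p7, p8}.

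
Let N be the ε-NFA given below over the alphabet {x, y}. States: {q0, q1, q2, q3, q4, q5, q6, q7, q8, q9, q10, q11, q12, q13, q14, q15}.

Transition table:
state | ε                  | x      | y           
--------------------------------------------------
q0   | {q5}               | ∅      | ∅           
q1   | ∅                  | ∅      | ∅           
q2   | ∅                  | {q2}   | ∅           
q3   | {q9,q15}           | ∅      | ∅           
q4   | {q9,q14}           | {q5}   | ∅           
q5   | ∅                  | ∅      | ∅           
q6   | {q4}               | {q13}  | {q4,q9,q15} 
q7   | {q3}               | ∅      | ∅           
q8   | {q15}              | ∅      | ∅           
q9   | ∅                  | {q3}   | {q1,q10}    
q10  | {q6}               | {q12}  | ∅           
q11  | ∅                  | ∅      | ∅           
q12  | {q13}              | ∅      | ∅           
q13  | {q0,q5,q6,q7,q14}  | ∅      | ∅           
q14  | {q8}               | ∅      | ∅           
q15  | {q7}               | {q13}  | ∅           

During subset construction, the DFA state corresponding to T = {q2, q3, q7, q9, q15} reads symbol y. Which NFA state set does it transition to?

{q1, q3, q4, q6, q7, q8, q9, q10, q14, q15}

q9 on y → {q1, q10}.
No y-transition from q2, q3, q7, q15.
Union after reading y: {q1, q10}.
Now take the ε-closure:
From q10 via ε: add q6.
From q6 via ε: add q4.
From q4 via ε: add q9, q14.
From q14 via ε: add q8.
From q8 via ε: add q15.
From q15 via ε: add q7.
From q7 via ε: add q3.
No new states can be added; the closed set is {q1, q3, q4, q6, q7, q8, q9, q10, q14, q15}.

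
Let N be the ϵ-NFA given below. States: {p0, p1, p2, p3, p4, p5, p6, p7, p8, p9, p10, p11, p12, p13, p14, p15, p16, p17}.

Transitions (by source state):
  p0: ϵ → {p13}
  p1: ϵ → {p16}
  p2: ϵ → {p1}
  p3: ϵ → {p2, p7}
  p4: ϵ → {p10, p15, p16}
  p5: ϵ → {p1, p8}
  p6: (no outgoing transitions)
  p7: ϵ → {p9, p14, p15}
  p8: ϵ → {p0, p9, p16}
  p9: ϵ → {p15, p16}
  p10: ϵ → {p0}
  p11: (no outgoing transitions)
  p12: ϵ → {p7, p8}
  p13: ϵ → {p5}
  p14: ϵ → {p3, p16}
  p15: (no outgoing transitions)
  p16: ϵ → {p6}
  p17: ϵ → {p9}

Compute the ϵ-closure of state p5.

Start with {p5}.
From p5 via ϵ: add p1, p8.
From p1 via ϵ: add p16.
From p8 via ϵ: add p0, p9.
From p0 via ϵ: add p13.
From p9 via ϵ: add p15.
From p16 via ϵ: add p6.
No new states can be added; the closed set is {p0, p1, p5, p6, p8, p9, p13, p15, p16}.

{p0, p1, p5, p6, p8, p9, p13, p15, p16}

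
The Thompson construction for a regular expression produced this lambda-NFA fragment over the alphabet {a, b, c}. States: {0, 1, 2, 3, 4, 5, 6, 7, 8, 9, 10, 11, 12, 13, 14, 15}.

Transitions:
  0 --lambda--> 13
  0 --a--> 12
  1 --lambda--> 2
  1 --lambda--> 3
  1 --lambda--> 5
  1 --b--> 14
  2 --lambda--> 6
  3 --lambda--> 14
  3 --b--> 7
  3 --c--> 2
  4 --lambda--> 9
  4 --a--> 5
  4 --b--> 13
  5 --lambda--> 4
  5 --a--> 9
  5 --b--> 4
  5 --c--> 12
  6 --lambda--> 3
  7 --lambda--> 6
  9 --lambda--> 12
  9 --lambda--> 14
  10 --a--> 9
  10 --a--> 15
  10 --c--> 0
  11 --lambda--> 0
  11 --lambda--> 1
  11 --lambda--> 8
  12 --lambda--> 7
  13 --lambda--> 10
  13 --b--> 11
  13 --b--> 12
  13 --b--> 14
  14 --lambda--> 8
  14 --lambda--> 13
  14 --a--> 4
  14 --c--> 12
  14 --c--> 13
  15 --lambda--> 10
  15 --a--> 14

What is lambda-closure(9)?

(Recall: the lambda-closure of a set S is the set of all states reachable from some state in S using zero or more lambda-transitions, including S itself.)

Start with {9}.
From 9 via lambda: add 12, 14.
From 12 via lambda: add 7.
From 14 via lambda: add 8, 13.
From 7 via lambda: add 6.
From 13 via lambda: add 10.
From 6 via lambda: add 3.
No new states can be added; the closed set is {3, 6, 7, 8, 9, 10, 12, 13, 14}.

{3, 6, 7, 8, 9, 10, 12, 13, 14}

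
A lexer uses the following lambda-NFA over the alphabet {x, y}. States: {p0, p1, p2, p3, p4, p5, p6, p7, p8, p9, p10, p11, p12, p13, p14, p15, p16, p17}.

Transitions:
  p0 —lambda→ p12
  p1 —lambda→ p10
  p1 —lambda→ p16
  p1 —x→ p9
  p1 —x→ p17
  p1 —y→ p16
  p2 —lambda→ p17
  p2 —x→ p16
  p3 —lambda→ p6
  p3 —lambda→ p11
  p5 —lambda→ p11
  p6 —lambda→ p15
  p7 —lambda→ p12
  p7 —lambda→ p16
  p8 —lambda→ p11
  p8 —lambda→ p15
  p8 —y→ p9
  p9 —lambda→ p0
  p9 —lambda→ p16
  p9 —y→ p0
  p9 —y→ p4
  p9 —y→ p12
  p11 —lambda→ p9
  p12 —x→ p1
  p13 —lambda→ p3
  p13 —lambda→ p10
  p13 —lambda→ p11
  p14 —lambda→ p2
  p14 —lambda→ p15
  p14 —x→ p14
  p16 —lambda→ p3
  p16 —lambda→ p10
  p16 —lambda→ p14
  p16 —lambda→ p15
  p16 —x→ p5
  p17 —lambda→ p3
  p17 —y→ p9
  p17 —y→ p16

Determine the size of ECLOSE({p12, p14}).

12

Start with {p12, p14}.
From p14 via lambda: add p2, p15.
From p2 via lambda: add p17.
From p17 via lambda: add p3.
From p3 via lambda: add p6, p11.
From p11 via lambda: add p9.
From p9 via lambda: add p0, p16.
From p16 via lambda: add p10.
lambda-closure = {p0, p2, p3, p6, p9, p10, p11, p12, p14, p15, p16, p17}, which has 12 states.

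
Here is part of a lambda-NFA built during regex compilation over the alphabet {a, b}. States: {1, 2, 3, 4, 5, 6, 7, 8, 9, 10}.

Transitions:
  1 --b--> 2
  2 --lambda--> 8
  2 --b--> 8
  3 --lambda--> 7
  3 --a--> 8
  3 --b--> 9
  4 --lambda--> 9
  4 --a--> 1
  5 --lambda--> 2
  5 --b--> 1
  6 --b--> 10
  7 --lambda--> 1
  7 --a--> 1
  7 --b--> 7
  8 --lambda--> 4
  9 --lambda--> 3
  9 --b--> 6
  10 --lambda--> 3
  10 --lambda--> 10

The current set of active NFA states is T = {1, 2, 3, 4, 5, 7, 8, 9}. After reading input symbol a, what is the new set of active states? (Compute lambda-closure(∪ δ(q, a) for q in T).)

3 on a → {8}.
4 on a → {1}.
7 on a → {1}.
No a-transition from 1, 2, 5, 8, 9.
Union after reading a: {1, 8}.
Now take the lambda-closure:
From 8 via lambda: add 4.
From 4 via lambda: add 9.
From 9 via lambda: add 3.
From 3 via lambda: add 7.
No new states can be added; the closed set is {1, 3, 4, 7, 8, 9}.

{1, 3, 4, 7, 8, 9}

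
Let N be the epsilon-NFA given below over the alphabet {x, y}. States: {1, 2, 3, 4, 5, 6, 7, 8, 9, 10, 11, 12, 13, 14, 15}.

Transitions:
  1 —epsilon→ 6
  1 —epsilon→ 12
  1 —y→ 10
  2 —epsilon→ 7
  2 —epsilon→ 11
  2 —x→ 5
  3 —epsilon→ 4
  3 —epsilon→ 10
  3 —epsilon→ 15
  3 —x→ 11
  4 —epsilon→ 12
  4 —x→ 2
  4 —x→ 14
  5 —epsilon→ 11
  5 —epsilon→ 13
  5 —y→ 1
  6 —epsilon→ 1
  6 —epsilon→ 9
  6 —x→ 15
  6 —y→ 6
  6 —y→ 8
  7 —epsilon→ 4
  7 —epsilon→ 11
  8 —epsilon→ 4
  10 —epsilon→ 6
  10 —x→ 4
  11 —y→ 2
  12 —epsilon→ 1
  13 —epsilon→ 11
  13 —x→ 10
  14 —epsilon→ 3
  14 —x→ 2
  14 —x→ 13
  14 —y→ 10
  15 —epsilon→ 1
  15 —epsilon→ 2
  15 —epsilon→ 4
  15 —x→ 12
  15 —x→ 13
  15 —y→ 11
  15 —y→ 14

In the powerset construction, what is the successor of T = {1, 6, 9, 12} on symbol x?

{1, 2, 4, 6, 7, 9, 11, 12, 15}

6 on x → {15}.
No x-transition from 1, 9, 12.
Union after reading x: {15}.
Now take the epsilon-closure:
From 15 via epsilon: add 1, 2, 4.
From 1 via epsilon: add 6, 12.
From 2 via epsilon: add 7, 11.
From 6 via epsilon: add 9.
No new states can be added; the closed set is {1, 2, 4, 6, 7, 9, 11, 12, 15}.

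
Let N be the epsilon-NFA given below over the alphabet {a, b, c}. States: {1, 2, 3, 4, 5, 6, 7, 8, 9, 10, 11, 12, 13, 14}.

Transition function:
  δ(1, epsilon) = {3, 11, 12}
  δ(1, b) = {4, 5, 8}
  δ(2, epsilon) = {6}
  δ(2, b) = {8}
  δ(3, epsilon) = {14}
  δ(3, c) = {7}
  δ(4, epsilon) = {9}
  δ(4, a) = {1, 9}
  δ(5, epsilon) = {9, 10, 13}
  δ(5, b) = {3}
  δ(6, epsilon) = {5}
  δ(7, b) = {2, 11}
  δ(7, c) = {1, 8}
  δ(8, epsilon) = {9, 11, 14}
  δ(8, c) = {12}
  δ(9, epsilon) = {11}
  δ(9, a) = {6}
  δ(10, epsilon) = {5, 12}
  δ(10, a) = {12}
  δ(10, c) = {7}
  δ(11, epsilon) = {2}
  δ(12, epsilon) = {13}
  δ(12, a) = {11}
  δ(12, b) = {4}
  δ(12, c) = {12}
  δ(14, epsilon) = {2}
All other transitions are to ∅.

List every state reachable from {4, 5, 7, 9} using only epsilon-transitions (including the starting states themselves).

Start with {4, 5, 7, 9}.
From 5 via epsilon: add 10, 13.
From 9 via epsilon: add 11.
From 10 via epsilon: add 12.
From 11 via epsilon: add 2.
From 2 via epsilon: add 6.
No new states can be added; the closed set is {2, 4, 5, 6, 7, 9, 10, 11, 12, 13}.

{2, 4, 5, 6, 7, 9, 10, 11, 12, 13}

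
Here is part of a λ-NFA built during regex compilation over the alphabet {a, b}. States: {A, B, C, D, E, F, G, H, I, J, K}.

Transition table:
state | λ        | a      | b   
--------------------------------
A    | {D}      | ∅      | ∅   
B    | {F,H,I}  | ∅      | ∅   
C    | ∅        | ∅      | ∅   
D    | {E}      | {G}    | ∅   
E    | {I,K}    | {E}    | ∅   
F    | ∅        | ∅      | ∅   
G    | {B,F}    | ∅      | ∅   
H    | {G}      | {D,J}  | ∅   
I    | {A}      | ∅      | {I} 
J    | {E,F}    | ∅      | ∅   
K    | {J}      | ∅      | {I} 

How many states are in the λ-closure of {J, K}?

Start with {J, K}.
From J via λ: add E, F.
From E via λ: add I.
From I via λ: add A.
From A via λ: add D.
λ-closure = {A, D, E, F, I, J, K}, which has 7 states.

7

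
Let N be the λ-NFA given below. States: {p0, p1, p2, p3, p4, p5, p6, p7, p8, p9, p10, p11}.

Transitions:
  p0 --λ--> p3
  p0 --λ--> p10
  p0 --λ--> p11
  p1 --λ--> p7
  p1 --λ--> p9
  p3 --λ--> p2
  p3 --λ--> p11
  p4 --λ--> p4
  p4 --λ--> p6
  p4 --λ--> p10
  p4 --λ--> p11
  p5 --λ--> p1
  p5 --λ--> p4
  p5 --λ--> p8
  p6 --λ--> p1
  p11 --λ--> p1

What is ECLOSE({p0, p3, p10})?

Start with {p0, p3, p10}.
From p0 via λ: add p11.
From p3 via λ: add p2.
From p11 via λ: add p1.
From p1 via λ: add p7, p9.
No new states can be added; the closed set is {p0, p1, p2, p3, p7, p9, p10, p11}.

{p0, p1, p2, p3, p7, p9, p10, p11}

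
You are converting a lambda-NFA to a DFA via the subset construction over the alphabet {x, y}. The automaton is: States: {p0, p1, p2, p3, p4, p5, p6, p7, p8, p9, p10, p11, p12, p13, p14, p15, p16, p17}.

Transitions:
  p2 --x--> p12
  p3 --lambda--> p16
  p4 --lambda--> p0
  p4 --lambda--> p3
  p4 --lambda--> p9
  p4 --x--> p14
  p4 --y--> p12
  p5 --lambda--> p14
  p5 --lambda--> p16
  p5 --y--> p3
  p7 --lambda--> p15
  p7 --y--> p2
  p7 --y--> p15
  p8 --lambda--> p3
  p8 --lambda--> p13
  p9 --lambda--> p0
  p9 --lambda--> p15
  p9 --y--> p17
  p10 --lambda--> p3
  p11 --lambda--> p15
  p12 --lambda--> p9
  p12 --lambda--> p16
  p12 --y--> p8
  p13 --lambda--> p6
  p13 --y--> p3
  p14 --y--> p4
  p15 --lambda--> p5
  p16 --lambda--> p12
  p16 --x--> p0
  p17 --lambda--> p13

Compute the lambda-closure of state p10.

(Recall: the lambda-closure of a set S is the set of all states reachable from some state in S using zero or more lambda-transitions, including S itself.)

Start with {p10}.
From p10 via lambda: add p3.
From p3 via lambda: add p16.
From p16 via lambda: add p12.
From p12 via lambda: add p9.
From p9 via lambda: add p0, p15.
From p15 via lambda: add p5.
From p5 via lambda: add p14.
No new states can be added; the closed set is {p0, p3, p5, p9, p10, p12, p14, p15, p16}.

{p0, p3, p5, p9, p10, p12, p14, p15, p16}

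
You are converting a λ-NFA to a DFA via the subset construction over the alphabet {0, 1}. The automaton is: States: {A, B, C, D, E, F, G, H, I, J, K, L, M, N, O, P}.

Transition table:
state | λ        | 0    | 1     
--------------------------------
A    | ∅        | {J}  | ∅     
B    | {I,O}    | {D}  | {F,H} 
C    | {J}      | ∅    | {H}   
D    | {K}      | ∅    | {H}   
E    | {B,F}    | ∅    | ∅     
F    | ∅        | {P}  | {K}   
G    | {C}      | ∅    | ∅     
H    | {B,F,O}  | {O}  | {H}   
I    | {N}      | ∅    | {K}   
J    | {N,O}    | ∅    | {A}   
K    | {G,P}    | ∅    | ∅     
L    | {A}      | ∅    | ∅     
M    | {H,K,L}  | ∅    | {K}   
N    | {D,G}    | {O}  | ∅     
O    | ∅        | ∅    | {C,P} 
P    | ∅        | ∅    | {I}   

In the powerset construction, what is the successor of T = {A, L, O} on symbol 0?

{C, D, G, J, K, N, O, P}

A on 0 → {J}.
No 0-transition from L, O.
Union after reading 0: {J}.
Now take the λ-closure:
From J via λ: add N, O.
From N via λ: add D, G.
From D via λ: add K.
From G via λ: add C.
From K via λ: add P.
No new states can be added; the closed set is {C, D, G, J, K, N, O, P}.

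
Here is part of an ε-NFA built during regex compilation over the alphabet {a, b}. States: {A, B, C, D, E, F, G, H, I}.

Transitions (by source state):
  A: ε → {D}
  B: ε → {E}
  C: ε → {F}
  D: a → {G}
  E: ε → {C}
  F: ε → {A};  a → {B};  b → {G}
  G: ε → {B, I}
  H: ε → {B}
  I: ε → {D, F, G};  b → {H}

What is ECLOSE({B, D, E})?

Start with {B, D, E}.
From E via ε: add C.
From C via ε: add F.
From F via ε: add A.
No new states can be added; the closed set is {A, B, C, D, E, F}.

{A, B, C, D, E, F}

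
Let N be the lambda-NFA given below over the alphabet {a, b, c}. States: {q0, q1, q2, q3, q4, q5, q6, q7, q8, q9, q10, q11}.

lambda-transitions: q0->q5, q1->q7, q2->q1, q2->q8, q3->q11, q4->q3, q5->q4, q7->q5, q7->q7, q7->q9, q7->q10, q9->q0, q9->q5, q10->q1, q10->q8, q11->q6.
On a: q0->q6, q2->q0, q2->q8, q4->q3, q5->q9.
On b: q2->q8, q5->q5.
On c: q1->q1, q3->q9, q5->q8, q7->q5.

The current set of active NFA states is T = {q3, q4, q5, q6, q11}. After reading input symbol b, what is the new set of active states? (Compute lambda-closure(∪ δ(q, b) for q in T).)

q5 on b → {q5}.
No b-transition from q3, q4, q6, q11.
Union after reading b: {q5}.
Now take the lambda-closure:
From q5 via lambda: add q4.
From q4 via lambda: add q3.
From q3 via lambda: add q11.
From q11 via lambda: add q6.
No new states can be added; the closed set is {q3, q4, q5, q6, q11}.

{q3, q4, q5, q6, q11}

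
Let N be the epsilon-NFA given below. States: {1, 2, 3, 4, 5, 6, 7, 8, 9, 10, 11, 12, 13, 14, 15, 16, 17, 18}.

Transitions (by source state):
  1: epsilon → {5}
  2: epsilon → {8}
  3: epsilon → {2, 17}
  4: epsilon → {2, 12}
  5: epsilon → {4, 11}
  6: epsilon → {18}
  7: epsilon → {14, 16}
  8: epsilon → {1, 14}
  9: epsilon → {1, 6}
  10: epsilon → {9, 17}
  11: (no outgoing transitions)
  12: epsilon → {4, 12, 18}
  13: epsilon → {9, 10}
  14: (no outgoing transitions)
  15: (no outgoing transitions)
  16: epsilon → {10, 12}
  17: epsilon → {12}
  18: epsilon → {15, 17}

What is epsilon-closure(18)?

{1, 2, 4, 5, 8, 11, 12, 14, 15, 17, 18}

Start with {18}.
From 18 via epsilon: add 15, 17.
From 17 via epsilon: add 12.
From 12 via epsilon: add 4.
From 4 via epsilon: add 2.
From 2 via epsilon: add 8.
From 8 via epsilon: add 1, 14.
From 1 via epsilon: add 5.
From 5 via epsilon: add 11.
No new states can be added; the closed set is {1, 2, 4, 5, 8, 11, 12, 14, 15, 17, 18}.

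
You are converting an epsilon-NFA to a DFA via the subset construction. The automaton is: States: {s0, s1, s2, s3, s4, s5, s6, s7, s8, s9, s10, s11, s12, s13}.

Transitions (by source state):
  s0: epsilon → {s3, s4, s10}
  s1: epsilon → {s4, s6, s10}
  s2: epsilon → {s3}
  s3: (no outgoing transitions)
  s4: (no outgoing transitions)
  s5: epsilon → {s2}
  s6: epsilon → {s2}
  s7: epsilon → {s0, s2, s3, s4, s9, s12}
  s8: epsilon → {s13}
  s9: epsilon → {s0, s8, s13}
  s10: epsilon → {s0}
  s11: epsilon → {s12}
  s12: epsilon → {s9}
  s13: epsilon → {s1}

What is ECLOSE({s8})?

{s0, s1, s2, s3, s4, s6, s8, s10, s13}

Start with {s8}.
From s8 via epsilon: add s13.
From s13 via epsilon: add s1.
From s1 via epsilon: add s4, s6, s10.
From s6 via epsilon: add s2.
From s10 via epsilon: add s0.
From s0 via epsilon: add s3.
No new states can be added; the closed set is {s0, s1, s2, s3, s4, s6, s8, s10, s13}.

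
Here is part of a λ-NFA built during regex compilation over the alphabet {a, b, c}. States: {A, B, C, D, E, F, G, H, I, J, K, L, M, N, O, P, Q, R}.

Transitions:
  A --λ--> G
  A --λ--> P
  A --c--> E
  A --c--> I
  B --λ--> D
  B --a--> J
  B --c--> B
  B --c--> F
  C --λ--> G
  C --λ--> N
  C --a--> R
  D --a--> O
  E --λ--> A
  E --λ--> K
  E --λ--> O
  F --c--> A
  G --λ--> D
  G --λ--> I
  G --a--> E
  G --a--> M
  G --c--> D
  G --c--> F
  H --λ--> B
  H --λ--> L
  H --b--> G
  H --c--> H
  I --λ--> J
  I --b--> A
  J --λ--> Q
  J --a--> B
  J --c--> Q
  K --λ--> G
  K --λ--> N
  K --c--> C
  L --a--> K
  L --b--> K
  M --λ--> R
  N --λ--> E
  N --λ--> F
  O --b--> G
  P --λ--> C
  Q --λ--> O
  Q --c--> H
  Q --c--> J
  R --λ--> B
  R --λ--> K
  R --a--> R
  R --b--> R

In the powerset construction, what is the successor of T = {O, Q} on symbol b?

{D, G, I, J, O, Q}

O on b → {G}.
No b-transition from Q.
Union after reading b: {G}.
Now take the λ-closure:
From G via λ: add D, I.
From I via λ: add J.
From J via λ: add Q.
From Q via λ: add O.
No new states can be added; the closed set is {D, G, I, J, O, Q}.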